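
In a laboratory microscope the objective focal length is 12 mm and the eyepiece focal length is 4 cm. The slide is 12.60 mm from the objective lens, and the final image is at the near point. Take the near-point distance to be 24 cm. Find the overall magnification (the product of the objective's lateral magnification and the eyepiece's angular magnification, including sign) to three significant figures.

-140

Convert to cm: f_obj = 12 mm = 1.2 cm; d_o = 12.60 mm = 1.26 cm.
Objective: 1/d_i = 1/f_obj - 1/d_o = 1/1.2 - 1/1.26 = 0.03968 cm^-1, so d_i = 25.200 cm.
m_obj = -d_i/d_o = -25.200/1.26 = -20.000.
Eyepiece angular magnification (image at near point): M_eye = 1 + D/f_e = 1 + 24/4 = 7.000.
Overall M = m_obj x M_eye = (-20.000)(7.000) = -140.00.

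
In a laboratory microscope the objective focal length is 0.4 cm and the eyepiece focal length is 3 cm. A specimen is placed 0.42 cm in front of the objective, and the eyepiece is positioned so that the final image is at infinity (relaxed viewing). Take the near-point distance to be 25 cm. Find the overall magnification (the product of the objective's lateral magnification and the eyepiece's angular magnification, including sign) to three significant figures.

Objective: 1/d_i = 1/f_obj - 1/d_o = 1/0.4 - 1/0.42 = 0.11905 cm^-1, so d_i = 8.400 cm.
m_obj = -d_i/d_o = -8.400/0.42 = -20.000.
Eyepiece angular magnification (image at infinity): M_eye = D/f_e = 25/3 = 8.333.
Overall M = m_obj x M_eye = (-20.000)(8.333) = -166.67.

-167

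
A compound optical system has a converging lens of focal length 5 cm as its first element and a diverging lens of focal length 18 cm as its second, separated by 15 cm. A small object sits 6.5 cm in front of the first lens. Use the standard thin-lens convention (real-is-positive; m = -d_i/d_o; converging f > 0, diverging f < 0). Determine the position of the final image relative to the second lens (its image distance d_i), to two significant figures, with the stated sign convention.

11 cm

First lens: d_i1 = 1/(1/5 - 1/6.5) = 21.667 cm.
Since 21.667 cm > 15 cm, the first image lies past the second lens and serves as a virtual object: d_o2 = L - d_i1 = -6.667 cm.
Second lens: d_i2 = 1/(1/(-18) - 1/(-6.667)) = 10.588 cm.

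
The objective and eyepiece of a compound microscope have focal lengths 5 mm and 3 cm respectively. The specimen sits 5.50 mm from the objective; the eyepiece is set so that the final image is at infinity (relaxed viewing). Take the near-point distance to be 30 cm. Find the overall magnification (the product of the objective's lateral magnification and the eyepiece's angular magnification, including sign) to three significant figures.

Convert to cm: f_obj = 5 mm = 0.5 cm; d_o = 5.50 mm = 0.55 cm.
Objective: 1/d_i = 1/f_obj - 1/d_o = 1/0.5 - 1/0.55 = 0.18182 cm^-1, so d_i = 5.500 cm.
m_obj = -d_i/d_o = -5.500/0.55 = -10.000.
Eyepiece angular magnification (image at infinity): M_eye = D/f_e = 30/3 = 10.000.
Overall M = m_obj x M_eye = (-10.000)(10.000) = -100.00.

-100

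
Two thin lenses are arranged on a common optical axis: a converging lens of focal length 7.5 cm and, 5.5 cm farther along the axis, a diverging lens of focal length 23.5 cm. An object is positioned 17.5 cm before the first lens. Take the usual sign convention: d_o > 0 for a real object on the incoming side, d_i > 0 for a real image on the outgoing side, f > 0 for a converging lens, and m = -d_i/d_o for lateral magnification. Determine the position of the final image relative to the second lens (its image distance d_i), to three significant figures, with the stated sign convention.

11.3 cm

Lens 1: 1/d_i1 = 1/f_1 - 1/d_o1 = 1/7.5 - 1/17.5 = 0.07619 cm^-1, so d_i1 = 13.125 cm.
Since 13.125 cm > 5.5 cm, the first image lies past the second lens and serves as a virtual object: d_o2 = L - d_i1 = -7.625 cm.
Lens 2: 1/d_i2 = 1/f_2 - 1/d_o2 = 1/(-23.5) - 1/(-7.625) = 0.08859 cm^-1, so d_i2 = 11.287 cm.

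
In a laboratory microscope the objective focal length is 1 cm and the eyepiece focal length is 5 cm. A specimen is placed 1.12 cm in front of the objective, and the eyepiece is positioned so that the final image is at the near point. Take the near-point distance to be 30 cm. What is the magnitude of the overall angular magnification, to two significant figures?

58

Objective: 1/d_i = 1/f_obj - 1/d_o = 1/1 - 1/1.12 = 0.10714 cm^-1, so d_i = 9.333 cm.
m_obj = -d_i/d_o = -9.333/1.12 = -8.333.
Eyepiece angular magnification (image at near point): M_eye = 1 + D/f_e = 1 + 30/5 = 7.000.
Overall M = m_obj x M_eye = (-8.333)(7.000) = -58.33.
|M| = 58.33.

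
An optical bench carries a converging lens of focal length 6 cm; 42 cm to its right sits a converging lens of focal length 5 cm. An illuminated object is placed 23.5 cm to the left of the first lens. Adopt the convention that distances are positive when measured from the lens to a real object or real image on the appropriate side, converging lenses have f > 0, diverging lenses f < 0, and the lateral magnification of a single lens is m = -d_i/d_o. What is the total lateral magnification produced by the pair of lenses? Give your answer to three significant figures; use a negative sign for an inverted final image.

First lens: d_i1 = 1/(1/6 - 1/23.5) = 8.057 cm.
m_1 = -(8.057)/23.5 = -0.3429.
That image sits 33.943 cm in front of the second lens, so d_o2 = 33.943 cm.
Second lens: d_i2 = 1/(1/5 - 1/(33.943)) = 5.864 cm.
m_2 = -(5.864)/(33.943) = -0.1728.
Total m = m_1 x m_2 = (-0.3429)(-0.1728) = 0.0592.

0.0592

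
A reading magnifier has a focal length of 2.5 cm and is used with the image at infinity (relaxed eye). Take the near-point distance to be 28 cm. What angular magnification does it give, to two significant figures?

11

M = D/f = 28/2.5 = 11.200.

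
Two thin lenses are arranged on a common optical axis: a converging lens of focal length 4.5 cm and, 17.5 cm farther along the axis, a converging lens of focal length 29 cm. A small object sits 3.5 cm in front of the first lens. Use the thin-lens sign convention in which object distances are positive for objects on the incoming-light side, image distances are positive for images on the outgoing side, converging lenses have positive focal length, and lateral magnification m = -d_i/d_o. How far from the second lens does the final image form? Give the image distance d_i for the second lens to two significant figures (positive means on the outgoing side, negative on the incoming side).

230 cm

Applying the thin-lens equation to the first lens, 1/4.5 = 1/3.5 + 1/d_i1, which gives d_i1 = -15.750 cm.
The intermediate image is virtual, 15.750 cm to the left of lens 1, so d_o2 = L - d_i1 = 17.5 - (-15.750) = 33.250 cm.
Applying the thin-lens equation again with f_2 = 29 cm and d_o2 = 33.250 cm gives d_i2 = 226.882 cm.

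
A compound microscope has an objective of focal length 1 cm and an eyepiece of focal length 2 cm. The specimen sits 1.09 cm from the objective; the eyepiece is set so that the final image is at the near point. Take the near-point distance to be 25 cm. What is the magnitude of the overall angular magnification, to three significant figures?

Objective: 1/d_i = 1/f_obj - 1/d_o = 1/1 - 1/1.09 = 0.08257 cm^-1, so d_i = 12.111 cm.
m_obj = -d_i/d_o = -12.111/1.09 = -11.111.
Eyepiece angular magnification (image at near point): M_eye = 1 + D/f_e = 1 + 25/2 = 13.500.
Overall M = m_obj x M_eye = (-11.111)(13.500) = -150.00.
|M| = 150.00.

150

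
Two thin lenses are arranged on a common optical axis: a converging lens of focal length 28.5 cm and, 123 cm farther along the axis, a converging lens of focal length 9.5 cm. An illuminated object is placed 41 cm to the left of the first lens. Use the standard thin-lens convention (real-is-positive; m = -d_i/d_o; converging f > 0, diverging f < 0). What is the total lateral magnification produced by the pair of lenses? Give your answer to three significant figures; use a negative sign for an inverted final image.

1.08

First lens: d_i1 = 1/(1/28.5 - 1/41) = 93.480 cm.
m_1 = -(93.480)/41 = -2.2800.
Object distance for lens 2: d_o2 = 123 - 93.480 = 29.520 cm.
Second lens: d_i2 = 1/(1/9.5 - 1/(29.520)) = 14.008 cm.
m_2 = -(14.008)/(29.520) = -0.4745.
The system's lateral magnification is m_1 m_2 = (-2.2800)(-0.4745) = 1.0819.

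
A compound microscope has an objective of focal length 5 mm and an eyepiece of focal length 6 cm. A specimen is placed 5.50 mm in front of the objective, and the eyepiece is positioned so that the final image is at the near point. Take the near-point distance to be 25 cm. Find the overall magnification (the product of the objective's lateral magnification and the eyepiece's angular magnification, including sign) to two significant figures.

-52

Convert to cm: f_obj = 5 mm = 0.5 cm; d_o = 5.50 mm = 0.55 cm.
Objective: 1/d_i = 1/f_obj - 1/d_o = 1/0.5 - 1/0.55 = 0.18182 cm^-1, so d_i = 5.500 cm.
m_obj = -d_i/d_o = -5.500/0.55 = -10.000.
Eyepiece angular magnification (image at near point): M_eye = 1 + D/f_e = 1 + 25/6 = 5.167.
Overall M = m_obj x M_eye = (-10.000)(5.167) = -51.67.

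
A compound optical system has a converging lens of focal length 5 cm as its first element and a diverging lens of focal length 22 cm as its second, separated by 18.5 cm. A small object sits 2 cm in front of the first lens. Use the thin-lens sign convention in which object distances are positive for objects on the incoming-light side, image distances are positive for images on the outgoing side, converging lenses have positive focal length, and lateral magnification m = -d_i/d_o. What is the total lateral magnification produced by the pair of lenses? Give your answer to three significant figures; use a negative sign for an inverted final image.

Applying the thin-lens equation to the first lens, 1/5 = 1/2 + 1/d_i1, which gives d_i1 = -3.333 cm.
Its lateral magnification is m_1 = -d_i1/d_o1 = -(-3.333)/2 = 1.6667.
With d_i1 < 0 the first image is virtual and lies on the object side; the object distance for lens 2 is d_o2 = 18.5 - (-3.333) = 21.833 cm.
Applying the thin-lens equation again with f_2 = -22 cm and d_o2 = 21.833 cm gives d_i2 = -10.958 cm.
m_2 = -(-10.958)/(21.833) = 0.5019.
The system's lateral magnification is m_1 m_2 = (1.6667)(0.5019) = 0.8365.

0.837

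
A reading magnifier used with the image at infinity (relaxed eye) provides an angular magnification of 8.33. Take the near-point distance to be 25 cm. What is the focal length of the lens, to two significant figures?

3.0 cm

For the image at infinity, M = D/f.
f = D/M = 25/8.33 = 3.001 cm.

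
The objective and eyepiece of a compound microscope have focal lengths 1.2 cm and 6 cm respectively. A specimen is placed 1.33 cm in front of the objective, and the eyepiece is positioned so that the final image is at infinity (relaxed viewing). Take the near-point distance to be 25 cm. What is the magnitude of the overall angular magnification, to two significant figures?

38

Objective: 1/d_i = 1/f_obj - 1/d_o = 1/1.2 - 1/1.33 = 0.08145 cm^-1, so d_i = 12.277 cm.
m_obj = -d_i/d_o = -12.277/1.33 = -9.231.
Eyepiece angular magnification (image at infinity): M_eye = D/f_e = 25/6 = 4.167.
Overall M = m_obj x M_eye = (-9.231)(4.167) = -38.46.
|M| = 38.46.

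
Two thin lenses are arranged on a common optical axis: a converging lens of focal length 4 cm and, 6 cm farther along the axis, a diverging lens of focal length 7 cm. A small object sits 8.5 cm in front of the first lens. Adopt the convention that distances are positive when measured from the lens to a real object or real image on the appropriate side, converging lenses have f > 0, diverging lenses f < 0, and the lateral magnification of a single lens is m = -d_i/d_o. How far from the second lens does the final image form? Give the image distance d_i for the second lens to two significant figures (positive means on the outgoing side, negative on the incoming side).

2.0 cm

Applying the thin-lens equation to the first lens, 1/4 = 1/8.5 + 1/d_i1, which gives d_i1 = 7.556 cm.
This image would form 7.556 cm past lens 1, i.e. 1.556 cm beyond lens 2, so it is a virtual object for lens 2: d_o2 = 6 - 7.556 = -1.556 cm.
Applying the thin-lens equation again with f_2 = -7 cm and d_o2 = -1.556 cm gives d_i2 = 2.000 cm.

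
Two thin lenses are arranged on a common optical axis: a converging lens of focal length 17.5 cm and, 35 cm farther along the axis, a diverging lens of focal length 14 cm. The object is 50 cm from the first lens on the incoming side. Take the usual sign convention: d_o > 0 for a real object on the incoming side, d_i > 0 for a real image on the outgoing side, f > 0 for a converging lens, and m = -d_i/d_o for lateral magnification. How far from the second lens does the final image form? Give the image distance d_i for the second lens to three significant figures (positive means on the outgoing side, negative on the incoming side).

-5.12 cm

Applying the thin-lens equation to the first lens, 1/17.5 = 1/50 + 1/d_i1, which gives d_i1 = 26.923 cm.
The intermediate image is 26.923 cm to the right of lens 1, so d_o2 = L - d_i1 = 35 - 26.923 = 8.077 cm.
Applying the thin-lens equation again with f_2 = -14 cm and d_o2 = 8.077 cm gives d_i2 = -5.122 cm.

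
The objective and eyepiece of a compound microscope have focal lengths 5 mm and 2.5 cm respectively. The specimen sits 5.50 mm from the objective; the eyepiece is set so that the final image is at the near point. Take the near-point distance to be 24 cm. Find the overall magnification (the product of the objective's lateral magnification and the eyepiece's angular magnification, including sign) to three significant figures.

-106

Convert to cm: f_obj = 5 mm = 0.5 cm; d_o = 5.50 mm = 0.55 cm.
Objective: 1/d_i = 1/f_obj - 1/d_o = 1/0.5 - 1/0.55 = 0.18182 cm^-1, so d_i = 5.500 cm.
m_obj = -d_i/d_o = -5.500/0.55 = -10.000.
Eyepiece angular magnification (image at near point): M_eye = 1 + D/f_e = 1 + 24/2.5 = 10.600.
Overall M = m_obj x M_eye = (-10.000)(10.600) = -106.00.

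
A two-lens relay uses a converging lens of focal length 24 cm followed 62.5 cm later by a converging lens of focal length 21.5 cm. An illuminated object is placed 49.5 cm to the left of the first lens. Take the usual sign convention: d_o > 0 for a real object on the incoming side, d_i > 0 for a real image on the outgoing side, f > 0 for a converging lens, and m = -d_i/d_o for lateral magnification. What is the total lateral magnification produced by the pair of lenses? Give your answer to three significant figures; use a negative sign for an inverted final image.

Lens 1: 1/d_i1 = 1/f_1 - 1/d_o1 = 1/24 - 1/49.5 = 0.02146 cm^-1, so d_i1 = 46.588 cm.
m_1 = -(46.588)/49.5 = -0.9412.
Object distance for lens 2: d_o2 = 62.5 - 46.588 = 15.912 cm.
Lens 2: 1/d_i2 = 1/f_2 - 1/d_o2 = 1/21.5 - 1/(15.912) = -0.01633 cm^-1, so d_i2 = -61.218 cm.
m_2 = -(-61.218)/(15.912) = 3.8474.
Total m = m_1 x m_2 = (-0.9412)(3.8474) = -3.6211.

-3.62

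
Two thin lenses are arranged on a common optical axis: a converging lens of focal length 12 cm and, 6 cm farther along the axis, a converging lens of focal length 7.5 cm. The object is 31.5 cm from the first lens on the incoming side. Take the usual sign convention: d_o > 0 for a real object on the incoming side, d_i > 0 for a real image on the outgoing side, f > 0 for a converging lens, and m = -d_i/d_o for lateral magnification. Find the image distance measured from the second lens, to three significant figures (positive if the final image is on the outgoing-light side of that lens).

Applying the thin-lens equation to the first lens, 1/12 = 1/31.5 + 1/d_i1, which gives d_i1 = 19.385 cm.
Since 19.385 cm > 6 cm, the first image lies past the second lens and serves as a virtual object: d_o2 = L - d_i1 = -13.385 cm.
Applying the thin-lens equation again with f_2 = 7.5 cm and d_o2 = -13.385 cm gives d_i2 = 4.807 cm.

4.81 cm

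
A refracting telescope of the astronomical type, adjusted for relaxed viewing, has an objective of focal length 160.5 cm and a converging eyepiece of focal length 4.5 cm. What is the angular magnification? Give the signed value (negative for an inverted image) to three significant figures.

-35.7

M = -f_obj/f_eye = -160.5/(4.5) = -35.667.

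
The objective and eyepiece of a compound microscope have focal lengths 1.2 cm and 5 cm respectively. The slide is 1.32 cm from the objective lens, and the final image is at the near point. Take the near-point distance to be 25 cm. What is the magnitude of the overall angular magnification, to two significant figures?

Objective: 1/d_i = 1/f_obj - 1/d_o = 1/1.2 - 1/1.32 = 0.07576 cm^-1, so d_i = 13.200 cm.
m_obj = -d_i/d_o = -13.200/1.32 = -10.000.
Eyepiece angular magnification (image at near point): M_eye = 1 + D/f_e = 1 + 25/5 = 6.000.
Overall M = m_obj x M_eye = (-10.000)(6.000) = -60.00.
|M| = 60.00.

60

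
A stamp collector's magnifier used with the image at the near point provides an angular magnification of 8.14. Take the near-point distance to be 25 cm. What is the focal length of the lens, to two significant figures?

For the image at the near point, M = 1 + D/f.
f = D/(M - 1) = 25/(8.14 - 1) = 3.501 cm.

3.5 cm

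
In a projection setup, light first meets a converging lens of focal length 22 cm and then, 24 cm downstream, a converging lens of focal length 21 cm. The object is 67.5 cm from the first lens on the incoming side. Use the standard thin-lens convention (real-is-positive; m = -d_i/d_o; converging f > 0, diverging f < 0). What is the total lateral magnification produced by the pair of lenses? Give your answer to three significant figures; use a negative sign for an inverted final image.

-0.343

Applying the thin-lens equation to the first lens, 1/22 = 1/67.5 + 1/d_i1, which gives d_i1 = 32.637 cm.
Its lateral magnification is m_1 = -d_i1/d_o1 = -(32.637)/67.5 = -0.4835.
Since 32.637 cm > 24 cm, the first image lies past the second lens and serves as a virtual object: d_o2 = L - d_i1 = -8.637 cm.
Applying the thin-lens equation again with f_2 = 21 cm and d_o2 = -8.637 cm gives d_i2 = 6.120 cm.
m_2 = -(6.120)/(-8.637) = 0.7086.
Total m = m_1 x m_2 = (-0.4835)(0.7086) = -0.3426.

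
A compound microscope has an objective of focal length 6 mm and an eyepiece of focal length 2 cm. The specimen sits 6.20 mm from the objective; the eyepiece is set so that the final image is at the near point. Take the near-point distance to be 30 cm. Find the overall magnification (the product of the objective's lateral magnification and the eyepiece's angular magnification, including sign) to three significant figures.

-480

Convert to cm: f_obj = 6 mm = 0.6 cm; d_o = 6.20 mm = 0.62 cm.
Objective: 1/d_i = 1/f_obj - 1/d_o = 1/0.6 - 1/0.62 = 0.05376 cm^-1, so d_i = 18.600 cm.
m_obj = -d_i/d_o = -18.600/0.62 = -30.000.
Eyepiece angular magnification (image at near point): M_eye = 1 + D/f_e = 1 + 30/2 = 16.000.
Overall M = m_obj x M_eye = (-30.000)(16.000) = -480.00.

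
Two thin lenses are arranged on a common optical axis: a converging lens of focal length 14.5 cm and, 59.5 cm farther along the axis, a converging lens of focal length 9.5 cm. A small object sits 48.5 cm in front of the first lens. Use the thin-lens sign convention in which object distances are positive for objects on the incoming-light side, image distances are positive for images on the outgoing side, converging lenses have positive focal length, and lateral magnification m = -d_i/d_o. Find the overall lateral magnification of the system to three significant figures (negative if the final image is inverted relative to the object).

0.138

Lens 1: 1/d_i1 = 1/f_1 - 1/d_o1 = 1/14.5 - 1/48.5 = 0.04835 cm^-1, so d_i1 = 20.684 cm.
m_1 = -(20.684)/48.5 = -0.4265.
That image sits 38.816 cm in front of the second lens, so d_o2 = 38.816 cm.
Lens 2: 1/d_i2 = 1/f_2 - 1/d_o2 = 1/9.5 - 1/(38.816) = 0.07950 cm^-1, so d_i2 = 12.579 cm.
m_2 = -(12.579)/(38.816) = -0.3241.
The system's lateral magnification is m_1 m_2 = (-0.4265)(-0.3241) = 0.1382.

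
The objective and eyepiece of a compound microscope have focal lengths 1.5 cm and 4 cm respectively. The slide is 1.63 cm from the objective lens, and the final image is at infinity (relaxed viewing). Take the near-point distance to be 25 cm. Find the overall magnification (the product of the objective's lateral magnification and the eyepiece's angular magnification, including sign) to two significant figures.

Objective: 1/d_i = 1/f_obj - 1/d_o = 1/1.5 - 1/1.63 = 0.05317 cm^-1, so d_i = 18.808 cm.
m_obj = -d_i/d_o = -18.808/1.63 = -11.538.
Eyepiece angular magnification (image at infinity): M_eye = D/f_e = 25/4 = 6.250.
Overall M = m_obj x M_eye = (-11.538)(6.250) = -72.12.

-72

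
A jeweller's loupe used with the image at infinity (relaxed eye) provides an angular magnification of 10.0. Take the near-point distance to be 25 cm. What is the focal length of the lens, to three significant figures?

2.50 cm

For the image at infinity, M = D/f.
f = D/M = 25/10.0 = 2.500 cm.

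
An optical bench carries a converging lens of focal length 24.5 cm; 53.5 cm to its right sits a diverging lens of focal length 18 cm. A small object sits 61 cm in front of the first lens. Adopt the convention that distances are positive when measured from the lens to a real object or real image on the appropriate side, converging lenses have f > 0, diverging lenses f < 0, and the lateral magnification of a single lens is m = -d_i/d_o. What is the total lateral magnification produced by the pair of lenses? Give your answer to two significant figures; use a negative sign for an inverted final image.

Lens 1: 1/d_i1 = 1/f_1 - 1/d_o1 = 1/24.5 - 1/61 = 0.02442 cm^-1, so d_i1 = 40.945 cm.
m_1 = -(40.945)/61 = -0.6712.
The intermediate image is 40.945 cm to the right of lens 1, so d_o2 = L - d_i1 = 53.5 - 40.945 = 12.555 cm.
Lens 2: 1/d_i2 = 1/f_2 - 1/d_o2 = 1/(-18) - 1/(12.555) = -0.13521 cm^-1, so d_i2 = -7.396 cm.
m_2 = -(-7.396)/(12.555) = 0.5891.
Overall magnification: m = m_1 m_2 = -0.3954.

-0.40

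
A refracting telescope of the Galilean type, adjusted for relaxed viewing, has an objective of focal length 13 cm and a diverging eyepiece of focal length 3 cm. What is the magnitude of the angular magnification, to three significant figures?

|M| = f_obj/|f_eye| = 13/3 = 4.333.

4.33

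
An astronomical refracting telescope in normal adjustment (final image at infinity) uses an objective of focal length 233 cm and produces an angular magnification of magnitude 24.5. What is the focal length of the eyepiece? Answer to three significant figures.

|M| = f_obj/f_eye, so f_eye = f_obj/|M| = 233/24.5 = 9.510 cm.

9.51 cm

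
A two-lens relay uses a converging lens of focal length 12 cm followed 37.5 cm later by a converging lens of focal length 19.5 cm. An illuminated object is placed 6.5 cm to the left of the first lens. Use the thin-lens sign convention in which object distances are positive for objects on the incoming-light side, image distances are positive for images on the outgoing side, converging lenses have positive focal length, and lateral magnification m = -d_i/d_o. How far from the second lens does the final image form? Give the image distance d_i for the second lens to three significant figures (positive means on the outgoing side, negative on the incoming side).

31.3 cm

Lens 1: 1/d_i1 = 1/f_1 - 1/d_o1 = 1/12 - 1/6.5 = -0.07051 cm^-1, so d_i1 = -14.182 cm.
The intermediate image is virtual, 14.182 cm to the left of lens 1, so d_o2 = L - d_i1 = 37.5 - (-14.182) = 51.682 cm.
Lens 2: 1/d_i2 = 1/f_2 - 1/d_o2 = 1/19.5 - 1/(51.682) = 0.03193 cm^-1, so d_i2 = 31.316 cm.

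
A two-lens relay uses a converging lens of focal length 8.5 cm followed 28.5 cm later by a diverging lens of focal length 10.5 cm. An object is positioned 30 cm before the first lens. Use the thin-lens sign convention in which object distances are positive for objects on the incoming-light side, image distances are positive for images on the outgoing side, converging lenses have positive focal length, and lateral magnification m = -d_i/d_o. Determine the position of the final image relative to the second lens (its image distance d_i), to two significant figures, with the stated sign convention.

-6.4 cm

First lens: d_i1 = 1/(1/8.5 - 1/30) = 11.860 cm.
The intermediate image is 11.860 cm to the right of lens 1, so d_o2 = L - d_i1 = 28.5 - 11.860 = 16.640 cm.
Second lens: d_i2 = 1/(1/(-10.5) - 1/(16.640)) = -6.438 cm.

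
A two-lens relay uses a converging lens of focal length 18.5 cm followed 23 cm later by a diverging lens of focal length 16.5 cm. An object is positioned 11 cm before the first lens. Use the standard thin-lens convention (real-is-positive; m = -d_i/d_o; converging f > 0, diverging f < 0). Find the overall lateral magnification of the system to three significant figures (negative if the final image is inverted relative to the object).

0.611

First lens: d_i1 = 1/(1/18.5 - 1/11) = -27.133 cm.
m_1 = -(-27.133)/11 = 2.4667.
With d_i1 < 0 the first image is virtual and lies on the object side; the object distance for lens 2 is d_o2 = 23 - (-27.133) = 50.133 cm.
Second lens: d_i2 = 1/(1/(-16.5) - 1/(50.133)) = -12.414 cm.
m_2 = -(-12.414)/(50.133) = 0.2476.
The system's lateral magnification is m_1 m_2 = (2.4667)(0.2476) = 0.6108.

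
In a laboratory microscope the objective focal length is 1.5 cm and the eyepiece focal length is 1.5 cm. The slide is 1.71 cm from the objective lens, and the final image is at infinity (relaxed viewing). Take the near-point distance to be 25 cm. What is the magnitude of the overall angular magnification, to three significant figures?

Objective: 1/d_i = 1/f_obj - 1/d_o = 1/1.5 - 1/1.71 = 0.08187 cm^-1, so d_i = 12.214 cm.
m_obj = -d_i/d_o = -12.214/1.71 = -7.143.
Eyepiece angular magnification (image at infinity): M_eye = D/f_e = 25/1.5 = 16.667.
Overall M = m_obj x M_eye = (-7.143)(16.667) = -119.05.
|M| = 119.05.

119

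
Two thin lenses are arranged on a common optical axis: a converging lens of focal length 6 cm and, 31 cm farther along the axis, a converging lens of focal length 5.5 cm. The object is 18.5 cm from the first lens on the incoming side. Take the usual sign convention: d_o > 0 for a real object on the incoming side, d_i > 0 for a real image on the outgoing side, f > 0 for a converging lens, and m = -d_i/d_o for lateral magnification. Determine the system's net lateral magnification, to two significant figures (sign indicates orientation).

Lens 1: 1/d_i1 = 1/f_1 - 1/d_o1 = 1/6 - 1/18.5 = 0.11261 cm^-1, so d_i1 = 8.880 cm.
m_1 = -(8.880)/18.5 = -0.4800.
The intermediate image is 8.880 cm to the right of lens 1, so d_o2 = L - d_i1 = 31 - 8.880 = 22.120 cm.
Lens 2: 1/d_i2 = 1/f_2 - 1/d_o2 = 1/5.5 - 1/(22.120) = 0.13661 cm^-1, so d_i2 = 7.320 cm.
m_2 = -(7.320)/(22.120) = -0.3309.
Total m = m_1 x m_2 = (-0.4800)(-0.3309) = 0.1588.

0.16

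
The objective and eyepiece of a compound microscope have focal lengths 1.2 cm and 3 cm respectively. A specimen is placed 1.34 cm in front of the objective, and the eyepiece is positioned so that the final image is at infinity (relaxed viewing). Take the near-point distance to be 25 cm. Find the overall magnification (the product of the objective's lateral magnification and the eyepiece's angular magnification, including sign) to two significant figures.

Objective: 1/d_i = 1/f_obj - 1/d_o = 1/1.2 - 1/1.34 = 0.08706 cm^-1, so d_i = 11.486 cm.
m_obj = -d_i/d_o = -11.486/1.34 = -8.571.
Eyepiece angular magnification (image at infinity): M_eye = D/f_e = 25/3 = 8.333.
Overall M = m_obj x M_eye = (-8.571)(8.333) = -71.43.

-71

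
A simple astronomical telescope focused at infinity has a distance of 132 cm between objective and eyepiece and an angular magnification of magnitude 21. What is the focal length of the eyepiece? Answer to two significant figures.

6.0 cm

In normal adjustment the tube length equals f_obj + f_eye and |M| = f_obj/f_eye.
So f_obj = 21 f_eye and 21 f_eye + f_eye = 132 cm, giving f_eye = 132/22 = 6.000 cm and f_obj = 126.000 cm.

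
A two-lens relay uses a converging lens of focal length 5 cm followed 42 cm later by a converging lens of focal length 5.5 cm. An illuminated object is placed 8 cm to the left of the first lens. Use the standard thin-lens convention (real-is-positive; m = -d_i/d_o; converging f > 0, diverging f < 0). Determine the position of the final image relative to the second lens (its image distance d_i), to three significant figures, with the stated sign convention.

Applying the thin-lens equation to the first lens, 1/5 = 1/8 + 1/d_i1, which gives d_i1 = 13.333 cm.
That image sits 28.667 cm in front of the second lens, so d_o2 = 28.667 cm.
Applying the thin-lens equation again with f_2 = 5.5 cm and d_o2 = 28.667 cm gives d_i2 = 6.806 cm.

6.81 cm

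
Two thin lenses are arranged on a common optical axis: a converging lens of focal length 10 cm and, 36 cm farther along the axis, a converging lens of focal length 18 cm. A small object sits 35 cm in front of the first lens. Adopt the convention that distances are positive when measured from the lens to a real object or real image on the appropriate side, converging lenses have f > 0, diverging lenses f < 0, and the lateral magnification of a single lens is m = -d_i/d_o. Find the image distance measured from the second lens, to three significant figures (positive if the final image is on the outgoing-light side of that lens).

99.0 cm

First lens: d_i1 = 1/(1/10 - 1/35) = 14.000 cm.
The intermediate image is 14.000 cm to the right of lens 1, so d_o2 = L - d_i1 = 36 - 14.000 = 22.000 cm.
Second lens: d_i2 = 1/(1/18 - 1/(22.000)) = 99.000 cm.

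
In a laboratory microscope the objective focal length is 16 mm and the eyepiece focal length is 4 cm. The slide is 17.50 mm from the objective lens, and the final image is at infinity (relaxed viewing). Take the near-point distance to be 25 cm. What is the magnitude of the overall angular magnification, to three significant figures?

66.7

Convert to cm: f_obj = 16 mm = 1.6 cm; d_o = 17.50 mm = 1.75 cm.
Objective: 1/d_i = 1/f_obj - 1/d_o = 1/1.6 - 1/1.75 = 0.05357 cm^-1, so d_i = 18.667 cm.
m_obj = -d_i/d_o = -18.667/1.75 = -10.667.
Eyepiece angular magnification (image at infinity): M_eye = D/f_e = 25/4 = 6.250.
Overall M = m_obj x M_eye = (-10.667)(6.250) = -66.67.
|M| = 66.67.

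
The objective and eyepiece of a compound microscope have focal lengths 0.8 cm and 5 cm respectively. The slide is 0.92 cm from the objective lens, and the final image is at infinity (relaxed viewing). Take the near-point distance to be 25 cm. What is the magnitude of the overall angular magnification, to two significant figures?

Objective: 1/d_i = 1/f_obj - 1/d_o = 1/0.8 - 1/0.92 = 0.16304 cm^-1, so d_i = 6.133 cm.
m_obj = -d_i/d_o = -6.133/0.92 = -6.667.
Eyepiece angular magnification (image at infinity): M_eye = D/f_e = 25/5 = 5.000.
Overall M = m_obj x M_eye = (-6.667)(5.000) = -33.33.
|M| = 33.33.

33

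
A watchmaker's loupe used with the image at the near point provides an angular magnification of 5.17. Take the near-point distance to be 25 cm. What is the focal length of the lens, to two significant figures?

For the image at the near point, M = 1 + D/f.
f = D/(M - 1) = 25/(5.17 - 1) = 5.995 cm.

6.0 cm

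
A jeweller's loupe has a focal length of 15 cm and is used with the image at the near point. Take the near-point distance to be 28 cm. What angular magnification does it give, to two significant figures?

M = 1 + D/f = 1 + 28/15 = 2.867.

2.9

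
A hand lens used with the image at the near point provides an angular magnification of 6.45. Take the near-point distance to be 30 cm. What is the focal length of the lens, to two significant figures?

For the image at the near point, M = 1 + D/f.
f = D/(M - 1) = 30/(6.45 - 1) = 5.505 cm.

5.5 cm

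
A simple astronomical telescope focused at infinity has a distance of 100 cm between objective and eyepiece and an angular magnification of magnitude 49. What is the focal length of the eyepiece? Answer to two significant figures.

In normal adjustment the tube length equals f_obj + f_eye and |M| = f_obj/f_eye.
So f_obj = 49 f_eye and 49 f_eye + f_eye = 100 cm, giving f_eye = 100/50 = 2.000 cm and f_obj = 98.000 cm.

2.0 cm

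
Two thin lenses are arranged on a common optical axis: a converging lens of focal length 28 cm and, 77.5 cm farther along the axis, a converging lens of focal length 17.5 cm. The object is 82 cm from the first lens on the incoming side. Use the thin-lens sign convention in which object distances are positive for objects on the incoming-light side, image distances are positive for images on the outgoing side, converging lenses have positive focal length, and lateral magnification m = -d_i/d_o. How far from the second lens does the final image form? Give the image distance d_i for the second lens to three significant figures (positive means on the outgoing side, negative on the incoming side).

35.0 cm

Applying the thin-lens equation to the first lens, 1/28 = 1/82 + 1/d_i1, which gives d_i1 = 42.519 cm.
The intermediate image is 42.519 cm to the right of lens 1, so d_o2 = L - d_i1 = 77.5 - 42.519 = 34.981 cm.
Applying the thin-lens equation again with f_2 = 17.5 cm and d_o2 = 34.981 cm gives d_i2 = 35.019 cm.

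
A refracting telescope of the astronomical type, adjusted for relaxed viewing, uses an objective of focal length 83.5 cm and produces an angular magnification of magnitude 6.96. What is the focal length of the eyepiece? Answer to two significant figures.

12 cm

|M| = f_obj/f_eye, so f_eye = f_obj/|M| = 83.5/6.96 = 11.997 cm.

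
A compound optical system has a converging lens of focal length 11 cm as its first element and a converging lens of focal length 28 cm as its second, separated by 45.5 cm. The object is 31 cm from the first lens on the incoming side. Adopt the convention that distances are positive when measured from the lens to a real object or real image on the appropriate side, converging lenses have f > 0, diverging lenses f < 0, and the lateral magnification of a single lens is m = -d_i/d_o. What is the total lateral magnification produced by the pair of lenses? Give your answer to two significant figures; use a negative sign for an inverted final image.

34

Applying the thin-lens equation to the first lens, 1/11 = 1/31 + 1/d_i1, which gives d_i1 = 17.050 cm.
Its lateral magnification is m_1 = -d_i1/d_o1 = -(17.050)/31 = -0.5500.
That image sits 28.450 cm in front of the second lens, so d_o2 = 28.450 cm.
Applying the thin-lens equation again with f_2 = 28 cm and d_o2 = 28.450 cm gives d_i2 = 1770.222 cm.
m_2 = -(1770.222)/(28.450) = -62.2222.
Total m = m_1 x m_2 = (-0.5500)(-62.2222) = 34.2222.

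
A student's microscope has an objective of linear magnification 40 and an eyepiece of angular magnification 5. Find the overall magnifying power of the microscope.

200

The overall magnification of a compound microscope is the product of the objective and eyepiece magnifications:
M = M_obj x M_eye = 40 x 5 = 200.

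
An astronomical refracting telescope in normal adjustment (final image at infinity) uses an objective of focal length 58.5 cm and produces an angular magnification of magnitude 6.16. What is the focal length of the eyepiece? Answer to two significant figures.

|M| = f_obj/f_eye, so f_eye = f_obj/|M| = 58.5/6.16 = 9.497 cm.

9.5 cm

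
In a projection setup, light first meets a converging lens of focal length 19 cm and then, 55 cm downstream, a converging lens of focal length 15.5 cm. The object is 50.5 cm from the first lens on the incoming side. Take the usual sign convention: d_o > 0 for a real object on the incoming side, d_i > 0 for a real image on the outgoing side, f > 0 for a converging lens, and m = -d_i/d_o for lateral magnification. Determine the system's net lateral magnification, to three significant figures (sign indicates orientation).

Applying the thin-lens equation to the first lens, 1/19 = 1/50.5 + 1/d_i1, which gives d_i1 = 30.460 cm.
Its lateral magnification is m_1 = -d_i1/d_o1 = -(30.460)/50.5 = -0.6032.
The intermediate image is 30.460 cm to the right of lens 1, so d_o2 = L - d_i1 = 55 - 30.460 = 24.540 cm.
Applying the thin-lens equation again with f_2 = 15.5 cm and d_o2 = 24.540 cm gives d_i2 = 42.077 cm.
m_2 = -(42.077)/(24.540) = -1.7147.
Total m = m_1 x m_2 = (-0.6032)(-1.7147) = 1.0342.

1.03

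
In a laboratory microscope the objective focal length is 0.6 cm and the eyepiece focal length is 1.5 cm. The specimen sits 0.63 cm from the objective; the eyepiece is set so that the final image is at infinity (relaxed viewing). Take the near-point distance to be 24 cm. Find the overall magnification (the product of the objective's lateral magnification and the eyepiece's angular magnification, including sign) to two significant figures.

Objective: 1/d_i = 1/f_obj - 1/d_o = 1/0.6 - 1/0.63 = 0.07937 cm^-1, so d_i = 12.600 cm.
m_obj = -d_i/d_o = -12.600/0.63 = -20.000.
Eyepiece angular magnification (image at infinity): M_eye = D/f_e = 24/1.5 = 16.000.
Overall M = m_obj x M_eye = (-20.000)(16.000) = -320.00.

-320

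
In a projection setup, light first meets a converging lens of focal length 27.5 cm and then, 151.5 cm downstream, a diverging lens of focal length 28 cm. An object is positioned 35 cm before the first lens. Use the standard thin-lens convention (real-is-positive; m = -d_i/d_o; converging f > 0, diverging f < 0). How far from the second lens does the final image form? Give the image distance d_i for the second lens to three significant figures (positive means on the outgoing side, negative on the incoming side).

Applying the thin-lens equation to the first lens, 1/27.5 = 1/35 + 1/d_i1, which gives d_i1 = 128.333 cm.
That image sits 23.167 cm in front of the second lens, so d_o2 = 23.167 cm.
Applying the thin-lens equation again with f_2 = -28 cm and d_o2 = 23.167 cm gives d_i2 = -12.678 cm.

-12.7 cm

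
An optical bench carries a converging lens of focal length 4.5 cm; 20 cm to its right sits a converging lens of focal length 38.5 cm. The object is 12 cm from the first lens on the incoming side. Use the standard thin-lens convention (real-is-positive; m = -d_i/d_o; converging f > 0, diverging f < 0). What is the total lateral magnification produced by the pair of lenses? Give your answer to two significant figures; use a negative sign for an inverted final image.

-0.90

Lens 1: 1/d_i1 = 1/f_1 - 1/d_o1 = 1/4.5 - 1/12 = 0.13889 cm^-1, so d_i1 = 7.200 cm.
m_1 = -(7.200)/12 = -0.6000.
Object distance for lens 2: d_o2 = 20 - 7.200 = 12.800 cm.
Lens 2: 1/d_i2 = 1/f_2 - 1/d_o2 = 1/38.5 - 1/(12.800) = -0.05215 cm^-1, so d_i2 = -19.175 cm.
m_2 = -(-19.175)/(12.800) = 1.4981.
Total m = m_1 x m_2 = (-0.6000)(1.4981) = -0.8988.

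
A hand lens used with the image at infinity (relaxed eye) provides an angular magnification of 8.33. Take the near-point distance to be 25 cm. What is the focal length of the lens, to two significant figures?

For the image at infinity, M = D/f.
f = D/M = 25/8.33 = 3.001 cm.

3.0 cm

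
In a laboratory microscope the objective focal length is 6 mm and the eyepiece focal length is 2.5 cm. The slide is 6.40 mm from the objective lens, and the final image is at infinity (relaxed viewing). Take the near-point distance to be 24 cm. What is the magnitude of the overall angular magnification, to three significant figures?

Convert to cm: f_obj = 6 mm = 0.6 cm; d_o = 6.40 mm = 0.64 cm.
Objective: 1/d_i = 1/f_obj - 1/d_o = 1/0.6 - 1/0.64 = 0.10417 cm^-1, so d_i = 9.600 cm.
m_obj = -d_i/d_o = -9.600/0.64 = -15.000.
Eyepiece angular magnification (image at infinity): M_eye = D/f_e = 24/2.5 = 9.600.
Overall M = m_obj x M_eye = (-15.000)(9.600) = -144.00.
|M| = 144.00.

144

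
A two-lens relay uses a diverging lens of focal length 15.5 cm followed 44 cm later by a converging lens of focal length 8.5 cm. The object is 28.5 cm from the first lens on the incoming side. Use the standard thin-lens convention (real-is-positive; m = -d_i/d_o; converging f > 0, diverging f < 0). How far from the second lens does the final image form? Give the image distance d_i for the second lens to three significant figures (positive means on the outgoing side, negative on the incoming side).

10.1 cm

First lens: d_i1 = 1/(1/(-15.5) - 1/28.5) = -10.040 cm.
The intermediate image is virtual, 10.040 cm to the left of lens 1, so d_o2 = L - d_i1 = 44 - (-10.040) = 54.040 cm.
Second lens: d_i2 = 1/(1/8.5 - 1/(54.040)) = 10.087 cm.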